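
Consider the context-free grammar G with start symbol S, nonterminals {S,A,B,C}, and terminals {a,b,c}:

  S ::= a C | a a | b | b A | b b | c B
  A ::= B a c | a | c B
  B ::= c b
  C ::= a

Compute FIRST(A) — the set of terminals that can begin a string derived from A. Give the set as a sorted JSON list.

FIRST sets, iterate to fixpoint:
pass 1:
  A via A→a: +{a}
  A via A→c B: +{c}
  B via B→c b: +{c}
  C via C→a: +{a}
  S via S→a C: +{a}
  S via S→b: +{b}
  S via S→c B: +{c}
  S: {a,b,c}  A: {a,c}  B: {c}  C: {a}
pass 2: (stable)
  S: {a,b,c}  A: {a,c}  B: {c}  C: {a}

FIRST(A) = ["a", "c"]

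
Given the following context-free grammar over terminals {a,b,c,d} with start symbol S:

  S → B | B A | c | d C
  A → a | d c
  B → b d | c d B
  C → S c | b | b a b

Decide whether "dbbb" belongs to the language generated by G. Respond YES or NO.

CNF form of G:
  S -> B A | T0 C | T1 X6 | T2 T0 | c
  A -> T0 T1 | a
  B -> T1 X4 | T2 T0
  C -> S T1 | T2 X5 | b
  T0 -> d
  T1 -> c
  T2 -> b
  T3 -> a
  X4 -> T0 B
  X5 -> T3 T2
  X6 -> T0 B

Fill CYK table bottom-up:
  cell(0,0) d: {T0}  orig:{}
  cell(1,1) b: {C,T2}  orig:{C}
  cell(2,2) b: {C,T2}  orig:{C}
  cell(3,3) b: {C,T2}  orig:{C}
  cell(0,1) db: {S}
  cell(1,2) bb: ∅
  cell(2,3) bb: ∅
  cell(0,2) dbb: ∅
  cell(1,3) bbb: ∅
  cell(0,3) dbbb: ∅

S ∉ T[0,3] ⇒ NO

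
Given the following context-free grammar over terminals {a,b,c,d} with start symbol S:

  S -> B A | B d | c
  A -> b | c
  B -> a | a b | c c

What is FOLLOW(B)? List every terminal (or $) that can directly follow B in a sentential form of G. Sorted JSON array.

FIRST iteration:
iter 1:
  A via A→b: +{b}
  A via A→c: +{c}
  B via B→a: +{a}
  B via B→c c: +{c}
  S via S→B A: +{a,c}
  FIRST[S]={a,c}  FIRST[A]={b,c}  FIRST[B]={a,c}
iter 2: done
  FIRST[S]={a,c}  FIRST[A]={b,c}  FIRST[B]={a,c}

FOLLOW sets:
initialize: $ ∈ FOLLOW(S)
round 1:
  S→B A: FOLLOW(B) ⊇ FIRST(A) = {b,c}; new: +{b,c}
  S→B A: FOLLOW(A) ⊇ FOLLOW(S) ⊇ {$}; new: +{$}
  S→B d: FOLLOW(B) ⊇ FIRST(d) = {d}; new: +{d}
  FOLLOW[S]={$}  FOLLOW[A]={$}  FOLLOW[B]={b,c,d}
round 2: — fixpoint
  FOLLOW[S]={$}  FOLLOW[A]={$}  FOLLOW[B]={b,c,d}

FOLLOW(B) = ["b", "c", "d"]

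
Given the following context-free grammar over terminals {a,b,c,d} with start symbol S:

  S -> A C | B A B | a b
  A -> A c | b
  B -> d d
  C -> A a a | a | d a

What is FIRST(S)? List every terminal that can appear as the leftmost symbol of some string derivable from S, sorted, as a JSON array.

FIRST sets, iterate to fixpoint:
iter 1:
  A via A→b: +{b}
  B via B→d d: +{d}
  C via C→A a a: +{b}
  C via C→a: +{a}
  C via C→d a: +{d}
  S via S→A C: +{b}
  S via S→B A B: +{d}
  S via S→a b: +{a}
  S: {a,b,d}  A: {b}  B: {d}  C: {a,b,d}
iter 2: (stable)
  S: {a,b,d}  A: {b}  B: {d}  C: {a,b,d}

FIRST(S) = ["a", "b", "d"]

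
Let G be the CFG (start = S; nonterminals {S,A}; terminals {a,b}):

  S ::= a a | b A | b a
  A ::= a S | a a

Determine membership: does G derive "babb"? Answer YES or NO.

Convert to CNF:
  S -> T0 T0 | T1 A | T1 T0
  A -> T0 S | T0 T0
  T0 -> a
  T1 -> b

Fill CYK table bottom-up:
  [0..0]={T1}  "b"  orig:{}
  [1..1]={T0}  "a"  orig:{}
  [2..2]={T1}  "b"  orig:{}
  [3..3]={T1}  "b"  orig:{}
  [0..1]={S}  "ba"
  [1..2]=∅  "ab"
  [2..3]=∅  "bb"
  [0..2]=∅  "bab"
  [1..3]=∅  "abb"
  [0..3]=∅  "babb"

S ∉ T[0,3] ⇒ NO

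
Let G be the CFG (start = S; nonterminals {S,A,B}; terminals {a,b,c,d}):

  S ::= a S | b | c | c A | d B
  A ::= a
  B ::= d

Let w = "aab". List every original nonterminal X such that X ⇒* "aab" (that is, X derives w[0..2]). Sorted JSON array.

Convert to CNF:
  S -> T0 S | T1 A | T2 B | b | c
  A -> a
  B -> d
  T0 -> a
  T1 -> c
  T2 -> d

CYK table (by increasing span), restricted to cells inside w[0..2]:
  T[0,0] 'a' = {A,T0}  orig:{A}
  T[1,1] 'a' = {A,T0}  orig:{A}
  T[2,2] 'b' = {S}
  T[0,1] 'aa' = ∅
  T[1,2] 'ab' = {S}
  T[0,2] 'aab' = {S}

Original NTs in T[0,2] deriving "aab": ["S"]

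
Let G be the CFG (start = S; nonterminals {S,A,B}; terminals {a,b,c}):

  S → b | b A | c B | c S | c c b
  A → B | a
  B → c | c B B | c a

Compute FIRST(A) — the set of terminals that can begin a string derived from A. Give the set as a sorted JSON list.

Compute FIRST by fixpoint:
iter 1:
  A via A→a: +{a}
  B via B→c: +{c}
  S via S→b: +{b}
  S via S→c B: +{c}
  FIRST[S]={b,c}  FIRST[A]={a}  FIRST[B]={c}
iter 2:
  A via A→B: +{c}
  FIRST[S]={b,c}  FIRST[A]={a,c}  FIRST[B]={c}
iter 3: (no change)
  FIRST[S]={b,c}  FIRST[A]={a,c}  FIRST[B]={c}

FIRST(A) = ["a", "c"]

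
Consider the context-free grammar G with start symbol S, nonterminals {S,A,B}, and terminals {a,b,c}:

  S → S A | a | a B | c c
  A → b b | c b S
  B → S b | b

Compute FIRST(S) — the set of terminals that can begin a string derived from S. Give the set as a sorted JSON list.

FIRST sets, iterate to fixpoint:
[1]
  A via A→b b: +{b}
  A via A→c b S: +{c}
  B via B→b: +{b}
  S via S→a: +{a}
  S via S→c c: +{c}
  S: {a,c}  A: {b,c}  B: {b}
[2]
  B via B→S b: +{a,c}
  S: {a,c}  A: {b,c}  B: {a,b,c}
[3] (stable)
  S: {a,c}  A: {b,c}  B: {a,b,c}

FIRST(S) = ["a", "c"]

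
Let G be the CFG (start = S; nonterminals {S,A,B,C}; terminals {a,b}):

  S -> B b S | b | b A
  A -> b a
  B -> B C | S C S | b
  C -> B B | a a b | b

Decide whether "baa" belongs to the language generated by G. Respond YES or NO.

Convert to CNF:
  S -> B X4 | T0 A | b
  A -> T0 T1
  B -> B C | S X2 | b
  C -> B B | T1 X3 | b
  T0 -> b
  T1 -> a
  X2 -> C S
  X3 -> T1 T0
  X4 -> T0 S

Fill CYK table bottom-up:
  [0..0]={B,C,S,T0}  "b"  orig:{B,C,S}
  [1..1]={T1}  "a"  orig:{}
  [2..2]={T1}  "a"  orig:{}
  [0..1]={A}  "ba"
  [1..2]=∅  "aa"
  [0..2]=∅  "baa"

S ∉ T[0,2] ⇒ NO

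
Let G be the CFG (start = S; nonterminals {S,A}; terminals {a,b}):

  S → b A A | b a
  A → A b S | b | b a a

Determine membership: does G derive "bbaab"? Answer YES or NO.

CNF form of G:
  S -> T0 T1 | T0 X4
  A -> A X2 | T0 X3 | b
  T0 -> b
  T1 -> a
  X2 -> T0 S
  X3 -> T1 T1
  X4 -> A A

Fill CYK table bottom-up:
  cell(0,0) b: {A,T0}  orig:{A}
  cell(1,1) b: {A,T0}  orig:{A}
  cell(2,2) a: {T1}  orig:{}
  cell(3,3) a: {T1}  orig:{}
  cell(4,4) b: {A,T0}  orig:{A}
  cell(0,1) bb: {X4}  orig:{}
  cell(1,2) ba: {S}
  cell(2,3) aa: {X3}  orig:{}
  cell(3,4) ab: ∅
  cell(0,2) bba: {X2}  orig:{}
  cell(1,3) baa: {A}
  cell(2,4) aab: ∅
  cell(0,3) bbaa: {X4}  orig:{}
  cell(1,4) baab: {X4}  orig:{}
  cell(0,4) bbaab: {S}

S ∈ T[0,4] ⇒ YES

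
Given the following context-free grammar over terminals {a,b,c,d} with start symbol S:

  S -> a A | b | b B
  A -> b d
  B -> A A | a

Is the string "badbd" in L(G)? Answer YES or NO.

CNF form of G:
  S -> T0 B | T2 A | b
  A -> T0 T1
  B -> A A | a
  T0 -> b
  T1 -> d
  T2 -> a

CYK table (by increasing span):
  T[0,0] 'b' = {S,T0}  orig:{S}
  T[1,1] 'a' = {B,T2}  orig:{B}
  T[2,2] 'd' = {T1}  orig:{}
  T[3,3] 'b' = {S,T0}  orig:{S}
  T[4,4] 'd' = {T1}  orig:{}
  T[0,1] 'ba' = {S}
  T[1,2] 'ad' = ∅
  T[2,3] 'db' = ∅
  T[3,4] 'bd' = {A}
  T[0,2] 'bad' = ∅
  T[1,3] 'adb' = ∅
  T[2,4] 'dbd' = ∅
  T[0,3] 'badb' = ∅
  T[1,4] 'adbd' = ∅
  T[0,4] 'badbd' = ∅

S ∉ T[0,4] ⇒ NO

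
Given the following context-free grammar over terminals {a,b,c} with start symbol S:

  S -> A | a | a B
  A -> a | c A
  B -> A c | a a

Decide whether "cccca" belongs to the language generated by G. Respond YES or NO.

Convert to CNF:
  S -> T0 A | T1 B | a
  A -> T0 A | a
  B -> A T0 | T1 T1
  T0 -> c
  T1 -> a

Fill CYK table bottom-up:
  cell(0,0) c: {T0}  orig:{}
  cell(1,1) c: {T0}  orig:{}
  cell(2,2) c: {T0}  orig:{}
  cell(3,3) c: {T0}  orig:{}
  cell(4,4) a: {A,S,T1}  orig:{A,S}
  cell(0,1) cc: ∅
  cell(1,2) cc: ∅
  cell(2,3) cc: ∅
  cell(3,4) ca: {A,S}
  cell(0,2) ccc: ∅
  cell(1,3) ccc: ∅
  cell(2,4) cca: {A,S}
  cell(0,3) cccc: ∅
  cell(1,4) ccca: {A,S}
  cell(0,4) cccca: {A,S}

S ∈ T[0,4] ⇒ YES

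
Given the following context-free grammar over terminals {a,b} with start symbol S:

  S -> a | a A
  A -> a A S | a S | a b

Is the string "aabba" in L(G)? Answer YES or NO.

CNF form of G:
  S -> T0 A | a
  A -> T0 S | T0 T1 | T0 X2
  T0 -> a
  T1 -> b
  X2 -> A S

CYK fill:
  [0..0]={S,T0}  "a"  orig:{S}
  [1..1]={S,T0}  "a"  orig:{S}
  [2..2]={T1}  "b"  orig:{}
  [3..3]={T1}  "b"  orig:{}
  [4..4]={S,T0}  "a"  orig:{S}
  [0..1]={A}  "aa"
  [1..2]={A}  "ab"
  [2..3]=∅  "bb"
  [3..4]=∅  "ba"
  [0..2]={S}  "aab"
  [1..3]=∅  "abb"
  [2..4]=∅  "bba"
  [0..3]=∅  "aabb"
  [1..4]=∅  "abba"
  [0..4]=∅  "aabba"

S ∉ T[0,4] ⇒ NO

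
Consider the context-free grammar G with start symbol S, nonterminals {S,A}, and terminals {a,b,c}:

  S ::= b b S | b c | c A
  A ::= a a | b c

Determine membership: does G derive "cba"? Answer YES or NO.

Convert to CNF:
  S -> T1 T2 | T1 X3 | T2 A
  A -> T0 T0 | T1 T2
  T0 -> a
  T1 -> b
  T2 -> c
  X3 -> T1 S

Fill CYK table bottom-up:
  T[0,0] 'c' = {T2}  orig:{}
  T[1,1] 'b' = {T1}  orig:{}
  T[2,2] 'a' = {T0}  orig:{}
  T[0,1] 'cb' = ∅
  T[1,2] 'ba' = ∅
  T[0,2] 'cba' = ∅

S ∉ T[0,2] ⇒ NO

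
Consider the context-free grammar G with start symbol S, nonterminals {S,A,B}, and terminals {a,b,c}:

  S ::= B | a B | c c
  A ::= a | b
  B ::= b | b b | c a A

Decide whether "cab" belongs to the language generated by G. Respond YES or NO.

CNF form of G:
  S -> T0 T0 | T1 T1 | T1 X4 | T2 B | b
  A -> a | b
  B -> T0 T0 | T1 X3 | b
  T0 -> b
  T1 -> c
  T2 -> a
  X3 -> T2 A
  X4 -> T2 A

CYK table (by increasing span):
  T[0,0] 'c' = {T1}  orig:{}
  T[1,1] 'a' = {A,T2}  orig:{A}
  T[2,2] 'b' = {A,B,S,T0}  orig:{A,B,S}
  T[0,1] 'ca' = ∅
  T[1,2] 'ab' = {S,X3,X4}  orig:{S}
  T[0,2] 'cab' = {B,S}

S ∈ T[0,2] ⇒ YES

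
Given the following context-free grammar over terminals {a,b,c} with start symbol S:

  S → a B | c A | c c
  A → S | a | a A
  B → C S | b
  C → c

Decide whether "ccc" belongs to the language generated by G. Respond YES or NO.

CNF form of G:
  S -> T0 B | T1 A | T1 T1
  A -> T0 A | T0 B | T1 A | T1 T1 | a
  B -> C S | b
  C -> c
  T0 -> a
  T1 -> c

CYK fill:
  cell(0,0) c: {C,T1}  orig:{C}
  cell(1,1) c: {C,T1}  orig:{C}
  cell(2,2) c: {C,T1}  orig:{C}
  cell(0,1) cc: {A,S}
  cell(1,2) cc: {A,S}
  cell(0,2) ccc: {A,B,S}

S ∈ T[0,2] ⇒ YES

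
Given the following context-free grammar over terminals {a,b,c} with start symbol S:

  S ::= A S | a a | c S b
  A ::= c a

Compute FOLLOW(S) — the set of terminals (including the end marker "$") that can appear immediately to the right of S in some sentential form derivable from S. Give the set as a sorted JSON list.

Compute FIRST by fixpoint:
pass 1:
  A via A→c a: +{c}
  S via S→A S: +{c}
  S via S→a a: +{a}
  FIRST[S]={a,c}  FIRST[A]={c}
pass 2: (no change)
  FIRST[S]={a,c}  FIRST[A]={c}

FOLLOW iteration:
initialize: $ ∈ FOLLOW(S)
pass 1:
  S→A S: FOLLOW(A) ⊇ FIRST(S) = {a,c}; new: +{a,c}
  S→c S b: FOLLOW(S) ⊇ FIRST(b) = {b}; new: +{b}
  FOLLOW(S)={$,b}  FOLLOW(A)={a,c}
pass 2: (no change)
  FOLLOW(S)={$,b}  FOLLOW(A)={a,c}

FOLLOW(S) = ["$", "b"]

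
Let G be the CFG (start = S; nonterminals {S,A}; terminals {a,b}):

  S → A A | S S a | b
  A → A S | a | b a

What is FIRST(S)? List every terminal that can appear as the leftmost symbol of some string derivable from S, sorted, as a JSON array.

Compute FIRST by fixpoint:
pass 1:
  A via A→a: +{a}
  A via A→b a: +{b}
  S via S→A A: +{a,b}
  FIRST[S]={a,b}  FIRST[A]={a,b}
pass 2: — fixpoint
  FIRST[S]={a,b}  FIRST[A]={a,b}

FIRST(S) = ["a", "b"]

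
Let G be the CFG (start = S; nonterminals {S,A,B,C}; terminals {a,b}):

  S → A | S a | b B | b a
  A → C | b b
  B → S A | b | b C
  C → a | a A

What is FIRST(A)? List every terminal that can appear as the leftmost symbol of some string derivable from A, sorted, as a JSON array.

FIRST sets, iterate to fixpoint:
round 1:
  A via A→b b: +{b}
  B via B→b: +{b}
  C via C→a: +{a}
  S via S→A: +{b}
  FIRST(S)={b}  FIRST(A)={b}  FIRST(B)={b}  FIRST(C)={a}
round 2:
  A via A→C: +{a}
  S via S→A: +{a}
  FIRST(S)={a,b}  FIRST(A)={a,b}  FIRST(B)={b}  FIRST(C)={a}
round 3:
  B via B→S A: +{a}
  FIRST(S)={a,b}  FIRST(A)={a,b}  FIRST(B)={a,b}  FIRST(C)={a}
round 4: — fixpoint
  FIRST(S)={a,b}  FIRST(A)={a,b}  FIRST(B)={a,b}  FIRST(C)={a}

FIRST(A) = ["a", "b"]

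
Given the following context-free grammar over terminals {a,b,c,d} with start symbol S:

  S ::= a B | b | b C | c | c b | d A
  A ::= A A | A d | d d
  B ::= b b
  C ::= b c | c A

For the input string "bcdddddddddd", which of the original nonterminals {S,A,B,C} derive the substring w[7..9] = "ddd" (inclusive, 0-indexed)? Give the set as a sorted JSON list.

CNF form of G:
  S -> T0 A | T1 C | T2 T1 | T3 B | b | c
  A -> A A | A T0 | T0 T0
  B -> T1 T1
  C -> T1 T2 | T2 A
  T0 -> d
  T1 -> b
  T2 -> c
  T3 -> a

CYK fill, restricted to cells inside w[7..9]:
  T[7,7] 'd' = {T0}  orig:{}
  T[8,8] 'd' = {T0}  orig:{}
  T[9,9] 'd' = {T0}  orig:{}
  T[7,8] 'dd' = {A}
  T[8,9] 'dd' = {A}
  T[7,9] 'ddd' = {A,S}

Original NTs in T[7,9] deriving "ddd": ["A", "S"]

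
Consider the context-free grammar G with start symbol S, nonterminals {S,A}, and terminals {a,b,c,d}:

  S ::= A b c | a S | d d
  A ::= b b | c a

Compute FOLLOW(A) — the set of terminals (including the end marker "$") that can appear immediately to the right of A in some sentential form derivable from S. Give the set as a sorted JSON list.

Compute FIRST by fixpoint:
iter 1:
  A via A→b b: +{b}
  A via A→c a: +{c}
  S via S→A b c: +{b,c}
  S via S→a S: +{a}
  S via S→d d: +{d}
  FIRST[S]={a,b,c,d}  FIRST[A]={b,c}
iter 2: done
  FIRST[S]={a,b,c,d}  FIRST[A]={b,c}

Compute FOLLOW by fixpoint:
seed FOLLOW(S) with $
round 1:
  S→A b c: FOLLOW(A) ⊇ FIRST(b) = {b}; new: +{b}
  FOLLOW[S]={$}  FOLLOW[A]={b}
round 2: (stable)
  FOLLOW[S]={$}  FOLLOW[A]={b}

FOLLOW(A) = ["b"]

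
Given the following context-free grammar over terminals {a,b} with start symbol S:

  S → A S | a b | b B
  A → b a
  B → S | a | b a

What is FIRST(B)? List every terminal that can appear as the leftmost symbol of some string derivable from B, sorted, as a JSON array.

FIRST sets, iterate to fixpoint:
round 1:
  A via A→b a: +{b}
  B via B→a: +{a}
  B via B→b a: +{b}
  S via S→A S: +{b}
  S via S→a b: +{a}
  FIRST(S)={a,b}  FIRST(A)={b}  FIRST(B)={a,b}
round 2: done
  FIRST(S)={a,b}  FIRST(A)={b}  FIRST(B)={a,b}

FIRST(B) = ["a", "b"]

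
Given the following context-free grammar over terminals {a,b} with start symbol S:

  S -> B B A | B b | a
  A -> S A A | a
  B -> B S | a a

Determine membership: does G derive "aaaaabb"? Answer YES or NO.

Convert to CNF:
  S -> B T1 | B X3 | a
  A -> S X2 | a
  B -> B S | T0 T0
  T0 -> a
  T1 -> b
  X2 -> A A
  X3 -> B A

CYK fill:
  T[0,0] 'a' = {A,S,T0}  orig:{A,S}
  T[1,1] 'a' = {A,S,T0}  orig:{A,S}
  T[2,2] 'a' = {A,S,T0}  orig:{A,S}
  T[3,3] 'a' = {A,S,T0}  orig:{A,S}
  T[4,4] 'a' = {A,S,T0}  orig:{A,S}
  T[5,5] 'b' = {T1}  orig:{}
  T[6,6] 'b' = {T1}  orig:{}
  T[0,1] 'aa' = {B,X2}  orig:{B}
  T[1,2] 'aa' = {B,X2}  orig:{B}
  T[2,3] 'aa' = {B,X2}  orig:{B}
  T[3,4] 'aa' = {B,X2}  orig:{B}
  T[4,5] 'ab' = ∅
  T[5,6] 'bb' = ∅
  T[0,2] 'aaa' = {A,B,X3}  orig:{A,B}
  T[1,3] 'aaa' = {A,B,X3}  orig:{A,B}
  T[2,4] 'aaa' = {A,B,X3}  orig:{A,B}
  T[3,5] 'aab' = {S}
  T[4,6] 'abb' = ∅
  T[0,3] 'aaaa' = {B,X2,X3}  orig:{B}
  T[1,4] 'aaaa' = {B,X2,X3}  orig:{B}
  T[2,5] 'aaab' = {S}
  T[3,6] 'aabb' = ∅
  T[0,4] 'aaaaa' = {A,B,S,X3}  orig:{A,B,S}
  T[1,5] 'aaaab' = {B,S}
  T[2,6] 'aaabb' = ∅
  T[0,5] 'aaaaab' = {B,S}
  T[1,6] 'aaaabb' = {S}
  T[0,6] 'aaaaabb' = {S}

S ∈ T[0,6] ⇒ YES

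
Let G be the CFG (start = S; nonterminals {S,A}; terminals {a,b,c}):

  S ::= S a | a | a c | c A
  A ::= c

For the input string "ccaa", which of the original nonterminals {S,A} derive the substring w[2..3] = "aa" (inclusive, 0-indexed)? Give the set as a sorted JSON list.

Convert to CNF:
  S -> S T0 | T0 T1 | T1 A | a
  A -> c
  T0 -> a
  T1 -> c

CYK fill, restricted to cells inside w[2..3]:
  T[2,2] 'a' = {S,T0}  orig:{S}
  T[3,3] 'a' = {S,T0}  orig:{S}
  T[2,3] 'aa' = {S}

Original NTs in T[2,3] deriving "aa": ["S"]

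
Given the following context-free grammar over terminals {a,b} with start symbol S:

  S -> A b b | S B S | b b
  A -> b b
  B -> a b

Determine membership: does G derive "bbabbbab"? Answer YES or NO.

CNF form of G:
  S -> A X2 | S X3 | T0 T0
  A -> T0 T0
  B -> T1 T0
  T0 -> b
  T1 -> a
  X2 -> T0 T0
  X3 -> B S

CYK table (by increasing span):
  T[0,0] 'b' = {T0}  orig:{}
  T[1,1] 'b' = {T0}  orig:{}
  T[2,2] 'a' = {T1}  orig:{}
  T[3,3] 'b' = {T0}  orig:{}
  T[4,4] 'b' = {T0}  orig:{}
  T[5,5] 'b' = {T0}  orig:{}
  T[6,6] 'a' = {T1}  orig:{}
  T[7,7] 'b' = {T0}  orig:{}
  T[0,1] 'bb' = {A,S,X2}  orig:{A,S}
  T[1,2] 'ba' = ∅
  T[2,3] 'ab' = {B}
  T[3,4] 'bb' = {A,S,X2}  orig:{A,S}
  T[4,5] 'bb' = {A,S,X2}  orig:{A,S}
  T[5,6] 'ba' = ∅
  T[6,7] 'ab' = {B}
  T[0,2] 'bba' = ∅
  T[1,3] 'bab' = ∅
  T[2,4] 'abb' = ∅
  T[3,5] 'bbb' = ∅
  T[4,6] 'bba' = ∅
  T[5,7] 'bab' = ∅
  T[0,3] 'bbab' = ∅
  T[1,4] 'babb' = ∅
  T[2,5] 'abbb' = {X3}  orig:{}
  T[3,6] 'bbba' = ∅
  T[4,7] 'bbab' = ∅
  T[0,4] 'bbabb' = ∅
  T[1,5] 'babbb' = ∅
  T[2,6] 'abbba' = ∅
  T[3,7] 'bbbab' = ∅
  T[0,5] 'bbabbb' = {S}
  T[1,6] 'babbba' = ∅
  T[2,7] 'abbbab' = ∅
  T[0,6] 'bbabbba' = ∅
  T[1,7] 'babbbab' = ∅
  T[0,7] 'bbabbbab' = ∅

S ∉ T[0,7] ⇒ NO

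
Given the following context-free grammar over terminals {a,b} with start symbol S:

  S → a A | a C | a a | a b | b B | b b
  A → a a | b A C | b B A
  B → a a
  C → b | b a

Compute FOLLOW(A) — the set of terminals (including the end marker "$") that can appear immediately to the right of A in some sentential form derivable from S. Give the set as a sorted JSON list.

FIRST sets, iterate to fixpoint:
iter 1:
  A via A→a a: +{a}
  A via A→b A C: +{b}
  B via B→a a: +{a}
  C via C→b: +{b}
  S via S→a A: +{a}
  S via S→b B: +{b}
  S: {a,b}  A: {a,b}  B: {a}  C: {b}
iter 2: — fixpoint
  S: {a,b}  A: {a,b}  B: {a}  C: {b}

FOLLOW iteration:
FOLLOW(S) := {$}
pass 1:
  A→b A C: FOLLOW(A) ⊇ FIRST(C) = {b}; new: +{b}
  A→b A C: FOLLOW(C) ⊇ FOLLOW(A) ⊇ {b}; new: +{b}
  A→b B A: FOLLOW(B) ⊇ FIRST(A) = {a,b}; new: +{a,b}
  S→a A: FOLLOW(A) ⊇ FOLLOW(S) ⊇ {$}; new: +{$}
  S→a C: FOLLOW(C) ⊇ FOLLOW(S) ⊇ {$}; new: +{$}
  S→b B: FOLLOW(B) ⊇ FOLLOW(S) ⊇ {$}; new: +{$}
  S: {$}  A: {$,b}  B: {$,a,b}  C: {$,b}
pass 2: done
  S: {$}  A: {$,b}  B: {$,a,b}  C: {$,b}

FOLLOW(A) = ["$", "b"]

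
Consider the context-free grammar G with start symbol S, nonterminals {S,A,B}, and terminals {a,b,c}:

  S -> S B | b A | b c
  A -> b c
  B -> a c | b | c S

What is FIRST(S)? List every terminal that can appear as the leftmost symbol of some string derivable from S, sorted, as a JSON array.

Compute FIRST by fixpoint:
round 1:
  A via A→b c: +{b}
  B via B→a c: +{a}
  B via B→b: +{b}
  B via B→c S: +{c}
  S via S→b A: +{b}
  FIRST[S]={b}  FIRST[A]={b}  FIRST[B]={a,b,c}
round 2: done
  FIRST[S]={b}  FIRST[A]={b}  FIRST[B]={a,b,c}

FIRST(S) = ["b"]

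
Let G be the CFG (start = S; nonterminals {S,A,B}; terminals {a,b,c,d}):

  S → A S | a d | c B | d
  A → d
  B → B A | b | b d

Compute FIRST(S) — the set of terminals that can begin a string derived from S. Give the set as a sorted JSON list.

FIRST sets, iterate to fixpoint:
pass 1:
  A via A→d: +{d}
  B via B→b: +{b}
  S via S→A S: +{d}
  S via S→a d: +{a}
  S via S→c B: +{c}
  FIRST(S)={a,c,d}  FIRST(A)={d}  FIRST(B)={b}
pass 2: done
  FIRST(S)={a,c,d}  FIRST(A)={d}  FIRST(B)={b}

FIRST(S) = ["a", "c", "d"]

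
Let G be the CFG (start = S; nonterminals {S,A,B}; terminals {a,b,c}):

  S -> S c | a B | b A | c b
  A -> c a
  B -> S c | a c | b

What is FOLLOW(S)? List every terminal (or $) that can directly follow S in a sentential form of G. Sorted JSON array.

Compute FIRST by fixpoint:
[1]
  A via A→c a: +{c}
  B via B→a c: +{a}
  B via B→b: +{b}
  S via S→a B: +{a}
  S via S→b A: +{b}
  S via S→c b: +{c}
  FIRST[S]={a,b,c}  FIRST[A]={c}  FIRST[B]={a,b}
[2]
  B via B→S c: +{c}
  FIRST[S]={a,b,c}  FIRST[A]={c}  FIRST[B]={a,b,c}
[3] (no change)
  FIRST[S]={a,b,c}  FIRST[A]={c}  FIRST[B]={a,b,c}

FOLLOW sets:
FOLLOW(S) := {$}
iter 1:
  B→S c: FOLLOW(S) ⊇ FIRST(c) = {c}; new: +{c}
  S→a B: FOLLOW(B) ⊇ FOLLOW(S) ⊇ {$,c}; new: +{$,c}
  S→b A: FOLLOW(A) ⊇ FOLLOW(S) ⊇ {$,c}; new: +{$,c}
  FOLLOW(S)={$,c}  FOLLOW(A)={$,c}  FOLLOW(B)={$,c}
iter 2: (stable)
  FOLLOW(S)={$,c}  FOLLOW(A)={$,c}  FOLLOW(B)={$,c}

FOLLOW(S) = ["$", "c"]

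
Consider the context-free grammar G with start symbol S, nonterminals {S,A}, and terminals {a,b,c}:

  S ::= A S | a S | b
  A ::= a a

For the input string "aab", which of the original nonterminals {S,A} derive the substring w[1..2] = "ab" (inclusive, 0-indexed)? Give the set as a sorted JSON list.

Convert to CNF:
  S -> A S | T0 S | b
  A -> T0 T0
  T0 -> a

CYK fill, restricted to cells inside w[1..2]:
  cell(1,1) a: {T0}  orig:{}
  cell(2,2) b: {S}
  cell(1,2) ab: {S}

Original NTs in T[1,2] deriving "ab": ["S"]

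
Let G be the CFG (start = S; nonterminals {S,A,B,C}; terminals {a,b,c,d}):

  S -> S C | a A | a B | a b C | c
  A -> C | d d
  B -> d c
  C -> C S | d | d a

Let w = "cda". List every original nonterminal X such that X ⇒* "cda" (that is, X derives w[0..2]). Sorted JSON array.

CNF form of G:
  S -> S C | T1 A | T1 B | T1 X4 | c
  A -> C S | T0 T0 | T0 T1 | d
  B -> T0 T2
  C -> C S | T0 T1 | d
  T0 -> d
  T1 -> a
  T2 -> c
  T3 -> b
  X4 -> T3 C

CYK table (by increasing span) (cells [i..j] with 0 ≤ i ≤ j ≤ 2 only):
  T[0,0] 'c' = {S,T2}  orig:{S}
  T[1,1] 'd' = {A,C,T0}  orig:{A,C}
  T[2,2] 'a' = {T1}  orig:{}
  T[0,1] 'cd' = {S}
  T[1,2] 'da' = {A,C}
  T[0,2] 'cda' = {S}

Original NTs in T[0,2] deriving "cda": ["S"]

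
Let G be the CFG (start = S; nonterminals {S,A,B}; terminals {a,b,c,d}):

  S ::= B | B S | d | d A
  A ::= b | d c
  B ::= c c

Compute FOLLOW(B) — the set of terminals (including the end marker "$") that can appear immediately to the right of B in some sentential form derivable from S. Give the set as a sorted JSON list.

FIRST iteration:
round 1:
  A via A→b: +{b}
  A via A→d c: +{d}
  B via B→c c: +{c}
  S via S→B: +{c}
  S via S→d: +{d}
  FIRST[S]={c,d}  FIRST[A]={b,d}  FIRST[B]={c}
round 2: done
  FIRST[S]={c,d}  FIRST[A]={b,d}  FIRST[B]={c}

Compute FOLLOW by fixpoint:
seed FOLLOW(S) with $
[1]
  S→B: FOLLOW(B) ⊇ FOLLOW(S) ⊇ {$}; new: +{$}
  S→B S: FOLLOW(B) ⊇ FIRST(S) = {c,d}; new: +{c,d}
  S→d A: FOLLOW(A) ⊇ FOLLOW(S) ⊇ {$}; new: +{$}
  FOLLOW[S]={$}  FOLLOW[A]={$}  FOLLOW[B]={$,c,d}
[2] (stable)
  FOLLOW[S]={$}  FOLLOW[A]={$}  FOLLOW[B]={$,c,d}

FOLLOW(B) = ["$", "c", "d"]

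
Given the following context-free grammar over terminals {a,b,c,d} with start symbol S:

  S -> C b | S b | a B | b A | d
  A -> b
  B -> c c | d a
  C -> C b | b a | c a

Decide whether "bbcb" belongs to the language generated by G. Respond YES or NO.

Convert to CNF:
  S -> C T3 | S T3 | T2 B | T3 A | d
  A -> b
  B -> T0 T0 | T1 T2
  C -> C T3 | T0 T2 | T3 T2
  T0 -> c
  T1 -> d
  T2 -> a
  T3 -> b

CYK fill:
  T[0,0] 'b' = {A,T3}  orig:{A}
  T[1,1] 'b' = {A,T3}  orig:{A}
  T[2,2] 'c' = {T0}  orig:{}
  T[3,3] 'b' = {A,T3}  orig:{A}
  T[0,1] 'bb' = {S}
  T[1,2] 'bc' = ∅
  T[2,3] 'cb' = ∅
  T[0,2] 'bbc' = ∅
  T[1,3] 'bcb' = ∅
  T[0,3] 'bbcb' = ∅

S ∉ T[0,3] ⇒ NO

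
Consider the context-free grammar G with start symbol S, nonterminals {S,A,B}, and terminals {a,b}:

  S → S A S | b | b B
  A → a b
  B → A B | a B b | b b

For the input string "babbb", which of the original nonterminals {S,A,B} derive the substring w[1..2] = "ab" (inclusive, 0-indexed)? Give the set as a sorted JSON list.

Convert to CNF:
  S -> S X3 | T1 B | b
  A -> T0 T1
  B -> A B | T0 X2 | T1 T1
  T0 -> a
  T1 -> b
  X2 -> B T1
  X3 -> A S

Fill CYK table bottom-up (cells [i..j] with 1 ≤ i ≤ j ≤ 2 only):
  T[1,1] 'a' = {T0}  orig:{}
  T[2,2] 'b' = {S,T1}  orig:{S}
  T[1,2] 'ab' = {A}

Original NTs in T[1,2] deriving "ab": ["A"]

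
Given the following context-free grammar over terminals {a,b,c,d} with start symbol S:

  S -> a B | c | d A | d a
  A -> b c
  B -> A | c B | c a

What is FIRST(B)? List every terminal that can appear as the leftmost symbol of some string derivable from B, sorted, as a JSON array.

Compute FIRST by fixpoint:
pass 1:
  A via A→b c: +{b}
  B via B→A: +{b}
  B via B→c B: +{c}
  S via S→a B: +{a}
  S via S→c: +{c}
  S via S→d A: +{d}
  S: {a,c,d}  A: {b}  B: {b,c}
pass 2: (stable)
  S: {a,c,d}  A: {b}  B: {b,c}

FIRST(B) = ["b", "c"]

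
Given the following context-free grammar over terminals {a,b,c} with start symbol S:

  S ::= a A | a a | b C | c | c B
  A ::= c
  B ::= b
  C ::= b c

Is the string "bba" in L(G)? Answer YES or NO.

CNF form of G:
  S -> T0 C | T1 B | T2 A | T2 T2 | c
  A -> c
  B -> b
  C -> T0 T1
  T0 -> b
  T1 -> c
  T2 -> a

CYK fill:
  cell(0,0) b: {B,T0}  orig:{B}
  cell(1,1) b: {B,T0}  orig:{B}
  cell(2,2) a: {T2}  orig:{}
  cell(0,1) bb: ∅
  cell(1,2) ba: ∅
  cell(0,2) bba: ∅

S ∉ T[0,2] ⇒ NO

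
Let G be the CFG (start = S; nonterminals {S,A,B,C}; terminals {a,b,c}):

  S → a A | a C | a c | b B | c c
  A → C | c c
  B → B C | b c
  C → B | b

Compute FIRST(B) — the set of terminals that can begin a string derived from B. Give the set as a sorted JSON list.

Compute FIRST by fixpoint:
iter 1:
  A via A→c c: +{c}
  B via B→b c: +{b}
  C via C→B: +{b}
  S via S→a A: +{a}
  S via S→b B: +{b}
  S via S→c c: +{c}
  FIRST(S)={a,b,c}  FIRST(A)={c}  FIRST(B)={b}  FIRST(C)={b}
iter 2:
  A via A→C: +{b}
  FIRST(S)={a,b,c}  FIRST(A)={b,c}  FIRST(B)={b}  FIRST(C)={b}
iter 3: — fixpoint
  FIRST(S)={a,b,c}  FIRST(A)={b,c}  FIRST(B)={b}  FIRST(C)={b}

FIRST(B) = ["b"]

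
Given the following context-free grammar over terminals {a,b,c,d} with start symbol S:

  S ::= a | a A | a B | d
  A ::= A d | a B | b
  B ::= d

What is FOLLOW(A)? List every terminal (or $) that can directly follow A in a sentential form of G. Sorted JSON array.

FIRST sets, iterate to fixpoint:
[1]
  A via A→a B: +{a}
  A via A→b: +{b}
  B via B→d: +{d}
  S via S→a: +{a}
  S via S→d: +{d}
  FIRST(S)={a,d}  FIRST(A)={a,b}  FIRST(B)={d}
[2] (no change)
  FIRST(S)={a,d}  FIRST(A)={a,b}  FIRST(B)={d}

FOLLOW sets:
initialize: $ ∈ FOLLOW(S)
iter 1:
  A→A d: FOLLOW(A) ⊇ FIRST(d) = {d}; new: +{d}
  A→a B: FOLLOW(B) ⊇ FOLLOW(A) ⊇ {d}; new: +{d}
  S→a A: FOLLOW(A) ⊇ FOLLOW(S) ⊇ {$}; new: +{$}
  S→a B: FOLLOW(B) ⊇ FOLLOW(S) ⊇ {$}; new: +{$}
  FOLLOW[S]={$}  FOLLOW[A]={$,d}  FOLLOW[B]={$,d}
iter 2: (no change)
  FOLLOW[S]={$}  FOLLOW[A]={$,d}  FOLLOW[B]={$,d}

FOLLOW(A) = ["$", "d"]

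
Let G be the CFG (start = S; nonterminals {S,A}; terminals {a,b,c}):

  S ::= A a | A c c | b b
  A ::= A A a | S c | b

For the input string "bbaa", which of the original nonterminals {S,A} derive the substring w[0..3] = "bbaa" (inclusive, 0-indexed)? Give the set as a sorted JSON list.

CNF form of G:
  S -> A T0 | A X4 | T2 T2
  A -> A X3 | S T1 | b
  T0 -> a
  T1 -> c
  T2 -> b
  X3 -> A T0
  X4 -> T1 T1

CYK table (by increasing span) — only the sub-triangle for w[0..3]:
  [0..0]={A,T2}  "b"  orig:{A}
  [1..1]={A,T2}  "b"  orig:{A}
  [2..2]={T0}  "a"  orig:{}
  [3..3]={T0}  "a"  orig:{}
  [0..1]={S}  "bb"
  [1..2]={S,X3}  "ba"  orig:{S}
  [2..3]=∅  "aa"
  [0..2]={A}  "bba"
  [1..3]=∅  "baa"
  [0..3]={S,X3}  "bbaa"  orig:{S}

Original NTs in T[0,3] deriving "bbaa": ["S"]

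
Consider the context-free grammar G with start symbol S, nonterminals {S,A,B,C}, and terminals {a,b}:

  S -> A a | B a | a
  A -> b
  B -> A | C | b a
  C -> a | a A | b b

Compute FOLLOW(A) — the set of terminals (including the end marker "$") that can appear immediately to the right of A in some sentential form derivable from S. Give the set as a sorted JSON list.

FIRST iteration:
round 1:
  A via A→b: +{b}
  B via B→A: +{b}
  C via C→a: +{a}
  C via C→b b: +{b}
  S via S→A a: +{b}
  S via S→a: +{a}
  FIRST[S]={a,b}  FIRST[A]={b}  FIRST[B]={b}  FIRST[C]={a,b}
round 2:
  B via B→C: +{a}
  FIRST[S]={a,b}  FIRST[A]={b}  FIRST[B]={a,b}  FIRST[C]={a,b}
round 3: — fixpoint
  FIRST[S]={a,b}  FIRST[A]={b}  FIRST[B]={a,b}  FIRST[C]={a,b}

FOLLOW iteration:
seed FOLLOW(S) with $
pass 1:
  S→A a: FOLLOW(A) ⊇ FIRST(a) = {a}; new: +{a}
  S→B a: FOLLOW(B) ⊇ FIRST(a) = {a}; new: +{a}
  S: {$}  A: {a}  B: {a}  C: {}
pass 2:
  B→C: FOLLOW(C) ⊇ FOLLOW(B) ⊇ {a}; new: +{a}
  S: {$}  A: {a}  B: {a}  C: {a}
pass 3: (no change)
  S: {$}  A: {a}  B: {a}  C: {a}

FOLLOW(A) = ["a"]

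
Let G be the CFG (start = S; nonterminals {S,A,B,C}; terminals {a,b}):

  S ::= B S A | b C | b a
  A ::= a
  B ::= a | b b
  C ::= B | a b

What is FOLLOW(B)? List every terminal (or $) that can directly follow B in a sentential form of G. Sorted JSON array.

FIRST sets, iterate to fixpoint:
[1]
  A via A→a: +{a}
  B via B→a: +{a}
  B via B→b b: +{b}
  C via C→B: +{a,b}
  S via S→B S A: +{a,b}
  FIRST(S)={a,b}  FIRST(A)={a}  FIRST(B)={a,b}  FIRST(C)={a,b}
[2] — fixpoint
  FIRST(S)={a,b}  FIRST(A)={a}  FIRST(B)={a,b}  FIRST(C)={a,b}

Compute FOLLOW by fixpoint:
FOLLOW(S) := {$}
[1]
  S→B S A: FOLLOW(B) ⊇ FIRST(S) = {a,b}; new: +{a,b}
  S→B S A: FOLLOW(S) ⊇ FIRST(A) = {a}; new: +{a}
  S→B S A: FOLLOW(A) ⊇ FOLLOW(S) ⊇ {$,a}; new: +{$,a}
  S→b C: FOLLOW(C) ⊇ FOLLOW(S) ⊇ {$,a}; new: +{$,a}
  FOLLOW[S]={$,a}  FOLLOW[A]={$,a}  FOLLOW[B]={a,b}  FOLLOW[C]={$,a}
[2]
  C→B: FOLLOW(B) ⊇ FOLLOW(C) ⊇ {$,a}; new: +{$}
  FOLLOW[S]={$,a}  FOLLOW[A]={$,a}  FOLLOW[B]={$,a,b}  FOLLOW[C]={$,a}
[3] done
  FOLLOW[S]={$,a}  FOLLOW[A]={$,a}  FOLLOW[B]={$,a,b}  FOLLOW[C]={$,a}

FOLLOW(B) = ["$", "a", "b"]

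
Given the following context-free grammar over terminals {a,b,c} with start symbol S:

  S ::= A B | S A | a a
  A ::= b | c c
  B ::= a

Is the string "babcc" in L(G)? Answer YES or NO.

Convert to CNF:
  S -> A B | S A | T1 T1
  A -> T0 T0 | b
  B -> a
  T0 -> c
  T1 -> a

Fill CYK table bottom-up:
  cell(0,0) b: {A}
  cell(1,1) a: {B,T1}  orig:{B}
  cell(2,2) b: {A}
  cell(3,3) c: {T0}  orig:{}
  cell(4,4) c: {T0}  orig:{}
  cell(0,1) ba: {S}
  cell(1,2) ab: ∅
  cell(2,3) bc: ∅
  cell(3,4) cc: {A}
  cell(0,2) bab: {S}
  cell(1,3) abc: ∅
  cell(2,4) bcc: ∅
  cell(0,3) babc: ∅
  cell(1,4) abcc: ∅
  cell(0,4) babcc: {S}

S ∈ T[0,4] ⇒ YES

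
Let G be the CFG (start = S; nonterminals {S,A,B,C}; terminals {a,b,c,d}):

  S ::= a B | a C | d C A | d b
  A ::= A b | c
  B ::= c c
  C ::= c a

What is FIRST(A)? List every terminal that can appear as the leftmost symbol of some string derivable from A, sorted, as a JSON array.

FIRST iteration:
round 1:
  A via A→c: +{c}
  B via B→c c: +{c}
  C via C→c a: +{c}
  S via S→a B: +{a}
  S via S→d C A: +{d}
  S: {a,d}  A: {c}  B: {c}  C: {c}
round 2: (stable)
  S: {a,d}  A: {c}  B: {c}  C: {c}

FIRST(A) = ["c"]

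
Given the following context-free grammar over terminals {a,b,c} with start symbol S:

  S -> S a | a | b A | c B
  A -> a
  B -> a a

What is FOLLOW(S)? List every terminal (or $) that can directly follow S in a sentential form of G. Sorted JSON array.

FIRST sets, iterate to fixpoint:
iter 1:
  A via A→a: +{a}
  B via B→a a: +{a}
  S via S→a: +{a}
  S via S→b A: +{b}
  S via S→c B: +{c}
  FIRST[S]={a,b,c}  FIRST[A]={a}  FIRST[B]={a}
iter 2: (no change)
  FIRST[S]={a,b,c}  FIRST[A]={a}  FIRST[B]={a}

FOLLOW sets:
FOLLOW(S) := {$}
iter 1:
  S→S a: FOLLOW(S) ⊇ FIRST(a) = {a}; new: +{a}
  S→b A: FOLLOW(A) ⊇ FOLLOW(S) ⊇ {$,a}; new: +{$,a}
  S→c B: FOLLOW(B) ⊇ FOLLOW(S) ⊇ {$,a}; new: +{$,a}
  S: {$,a}  A: {$,a}  B: {$,a}
iter 2: — fixpoint
  S: {$,a}  A: {$,a}  B: {$,a}

FOLLOW(S) = ["$", "a"]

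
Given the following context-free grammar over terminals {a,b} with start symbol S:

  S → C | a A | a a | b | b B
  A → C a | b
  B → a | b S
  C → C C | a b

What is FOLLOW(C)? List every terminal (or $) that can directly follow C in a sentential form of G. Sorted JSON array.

FIRST sets, iterate to fixpoint:
iter 1:
  A via A→b: +{b}
  B via B→a: +{a}
  B via B→b S: +{b}
  C via C→a b: +{a}
  S via S→C: +{a}
  S via S→b: +{b}
  S: {a,b}  A: {b}  B: {a,b}  C: {a}
iter 2:
  A via A→C a: +{a}
  S: {a,b}  A: {a,b}  B: {a,b}  C: {a}
iter 3: done
  S: {a,b}  A: {a,b}  B: {a,b}  C: {a}

Compute FOLLOW by fixpoint:
initialize: $ ∈ FOLLOW(S)
pass 1:
  A→C a: FOLLOW(C) ⊇ FIRST(a) = {a}; new: +{a}
  S→C: FOLLOW(C) ⊇ FOLLOW(S) ⊇ {$}; new: +{$}
  S→a A: FOLLOW(A) ⊇ FOLLOW(S) ⊇ {$}; new: +{$}
  S→b B: FOLLOW(B) ⊇ FOLLOW(S) ⊇ {$}; new: +{$}
  S: {$}  A: {$}  B: {$}  C: {$,a}
pass 2: done
  S: {$}  A: {$}  B: {$}  C: {$,a}

FOLLOW(C) = ["$", "a"]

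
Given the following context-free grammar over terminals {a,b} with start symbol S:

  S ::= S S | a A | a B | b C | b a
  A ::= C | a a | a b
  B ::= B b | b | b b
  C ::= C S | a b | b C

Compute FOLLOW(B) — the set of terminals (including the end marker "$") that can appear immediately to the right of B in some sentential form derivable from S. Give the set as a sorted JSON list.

FIRST iteration:
iter 1:
  A via A→a a: +{a}
  B via B→b: +{b}
  C via C→a b: +{a}
  C via C→b C: +{b}
  S via S→a A: +{a}
  S via S→b C: +{b}
  S: {a,b}  A: {a}  B: {b}  C: {a,b}
iter 2:
  A via A→C: +{b}
  S: {a,b}  A: {a,b}  B: {b}  C: {a,b}
iter 3: (no change)
  S: {a,b}  A: {a,b}  B: {b}  C: {a,b}

FOLLOW sets:
seed FOLLOW(S) with $
[1]
  B→B b: FOLLOW(B) ⊇ FIRST(b) = {b}; new: +{b}
  C→C S: FOLLOW(C) ⊇ FIRST(S) = {a,b}; new: +{a,b}
  C→C S: FOLLOW(S) ⊇ FOLLOW(C) ⊇ {a,b}; new: +{a,b}
  S→a A: FOLLOW(A) ⊇ FOLLOW(S) ⊇ {$,a,b}; new: +{$,a,b}
  S→a B: FOLLOW(B) ⊇ FOLLOW(S) ⊇ {$,a,b}; new: +{$,a}
  S→b C: FOLLOW(C) ⊇ FOLLOW(S) ⊇ {$,a,b}; new: +{$}
  FOLLOW[S]={$,a,b}  FOLLOW[A]={$,a,b}  FOLLOW[B]={$,a,b}  FOLLOW[C]={$,a,b}
[2] (stable)
  FOLLOW[S]={$,a,b}  FOLLOW[A]={$,a,b}  FOLLOW[B]={$,a,b}  FOLLOW[C]={$,a,b}

FOLLOW(B) = ["$", "a", "b"]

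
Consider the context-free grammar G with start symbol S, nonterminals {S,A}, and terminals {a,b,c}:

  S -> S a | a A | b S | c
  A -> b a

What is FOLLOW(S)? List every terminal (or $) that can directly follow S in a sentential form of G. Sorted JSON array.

FIRST sets, iterate to fixpoint:
iter 1:
  A via A→b a: +{b}
  S via S→a A: +{a}
  S via S→b S: +{b}
  S via S→c: +{c}
  FIRST(S)={a,b,c}  FIRST(A)={b}
iter 2: done
  FIRST(S)={a,b,c}  FIRST(A)={b}

FOLLOW iteration:
seed FOLLOW(S) with $
iter 1:
  S→S a: FOLLOW(S) ⊇ FIRST(a) = {a}; new: +{a}
  S→a A: FOLLOW(A) ⊇ FOLLOW(S) ⊇ {$,a}; new: +{$,a}
  S: {$,a}  A: {$,a}
iter 2: (no change)
  S: {$,a}  A: {$,a}

FOLLOW(S) = ["$", "a"]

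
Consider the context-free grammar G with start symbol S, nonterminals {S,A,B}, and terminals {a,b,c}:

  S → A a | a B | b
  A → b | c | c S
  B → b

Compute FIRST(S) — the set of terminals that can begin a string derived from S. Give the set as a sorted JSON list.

FIRST iteration:
round 1:
  A via A→b: +{b}
  A via A→c: +{c}
  B via B→b: +{b}
  S via S→A a: +{b,c}
  S via S→a B: +{a}
  S: {a,b,c}  A: {b,c}  B: {b}
round 2: done
  S: {a,b,c}  A: {b,c}  B: {b}

FIRST(S) = ["a", "b", "c"]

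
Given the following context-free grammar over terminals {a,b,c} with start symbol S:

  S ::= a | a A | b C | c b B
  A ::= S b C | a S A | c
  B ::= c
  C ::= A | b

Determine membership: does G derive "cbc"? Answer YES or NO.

CNF form of G:
  S -> T0 C | T1 A | T2 X7 | a
  A -> S X3 | T1 X4 | c
  B -> c
  C -> S X5 | T1 X6 | b | c
  T0 -> b
  T1 -> a
  T2 -> c
  X3 -> T0 C
  X4 -> S A
  X5 -> T0 C
  X6 -> S A
  X7 -> T0 B

CYK fill:
  [0..0]={A,B,C,T2}  "c"  orig:{A,B,C}
  [1..1]={C,T0}  "b"  orig:{C}
  [2..2]={A,B,C,T2}  "c"  orig:{A,B,C}
  [0..1]=∅  "cb"
  [1..2]={S,X3,X5,X7}  "bc"  orig:{S}
  [0..2]={S}  "cbc"

S ∈ T[0,2] ⇒ YES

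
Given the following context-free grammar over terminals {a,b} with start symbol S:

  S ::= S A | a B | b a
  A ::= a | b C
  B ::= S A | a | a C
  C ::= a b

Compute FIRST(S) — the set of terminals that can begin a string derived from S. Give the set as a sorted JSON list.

FIRST iteration:
iter 1:
  A via A→a: +{a}
  A via A→b C: +{b}
  B via B→a: +{a}
  C via C→a b: +{a}
  S via S→a B: +{a}
  S via S→b a: +{b}
  S: {a,b}  A: {a,b}  B: {a}  C: {a}
iter 2:
  B via B→S A: +{b}
  S: {a,b}  A: {a,b}  B: {a,b}  C: {a}
iter 3: (stable)
  S: {a,b}  A: {a,b}  B: {a,b}  C: {a}

FIRST(S) = ["a", "b"]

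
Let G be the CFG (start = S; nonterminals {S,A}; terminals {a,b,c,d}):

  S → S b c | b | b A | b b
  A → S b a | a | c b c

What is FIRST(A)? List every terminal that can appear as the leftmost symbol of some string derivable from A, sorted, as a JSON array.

Compute FIRST by fixpoint:
round 1:
  A via A→a: +{a}
  A via A→c b c: +{c}
  S via S→b: +{b}
  FIRST(S)={b}  FIRST(A)={a,c}
round 2:
  A via A→S b a: +{b}
  FIRST(S)={b}  FIRST(A)={a,b,c}
round 3: done
  FIRST(S)={b}  FIRST(A)={a,b,c}

FIRST(A) = ["a", "b", "c"]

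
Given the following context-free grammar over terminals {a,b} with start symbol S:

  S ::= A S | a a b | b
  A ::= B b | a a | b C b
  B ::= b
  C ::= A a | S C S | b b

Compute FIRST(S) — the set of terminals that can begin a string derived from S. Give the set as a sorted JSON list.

Compute FIRST by fixpoint:
pass 1:
  A via A→a a: +{a}
  A via A→b C b: +{b}
  B via B→b: +{b}
  C via C→A a: +{a,b}
  S via S→A S: +{a,b}
  S: {a,b}  A: {a,b}  B: {b}  C: {a,b}
pass 2: (no change)
  S: {a,b}  A: {a,b}  B: {b}  C: {a,b}

FIRST(S) = ["a", "b"]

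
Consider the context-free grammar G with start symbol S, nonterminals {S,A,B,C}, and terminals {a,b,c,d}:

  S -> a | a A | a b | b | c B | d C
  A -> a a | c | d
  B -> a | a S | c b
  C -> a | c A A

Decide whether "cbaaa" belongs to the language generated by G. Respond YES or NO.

Convert to CNF:
  S -> T0 A | T0 T2 | T1 B | T3 C | a | b
  A -> T0 T0 | c | d
  B -> T0 S | T1 T2 | a
  C -> T1 X4 | a
  T0 -> a
  T1 -> c
  T2 -> b
  T3 -> d
  X4 -> A A

CYK table (by increasing span):
  [0..0]={A,T1}  "c"  orig:{A}
  [1..1]={S,T2}  "b"  orig:{S}
  [2..2]={B,C,S,T0}  "a"  orig:{B,C,S}
  [3..3]={B,C,S,T0}  "a"  orig:{B,C,S}
  [4..4]={B,C,S,T0}  "a"  orig:{B,C,S}
  [0..1]={B}  "cb"
  [1..2]=∅  "ba"
  [2..3]={A,B}  "aa"
  [3..4]={A,B}  "aa"
  [0..2]=∅  "cba"
  [1..3]=∅  "baa"
  [2..4]={S}  "aaa"
  [0..3]=∅  "cbaa"
  [1..4]=∅  "baaa"
  [0..4]=∅  "cbaaa"

S ∉ T[0,4] ⇒ NO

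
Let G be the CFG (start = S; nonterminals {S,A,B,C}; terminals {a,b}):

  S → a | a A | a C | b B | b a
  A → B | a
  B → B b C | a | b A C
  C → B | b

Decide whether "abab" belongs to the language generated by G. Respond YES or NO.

Convert to CNF:
  S -> T0 B | T0 T1 | T1 A | T1 C | a
  A -> B X2 | T0 X3 | a
  B -> B X4 | T0 X5 | a
  C -> B X6 | T0 X7 | a | b
  T0 -> b
  T1 -> a
  X2 -> T0 C
  X3 -> A C
  X4 -> T0 C
  X5 -> A C
  X6 -> T0 C
  X7 -> A C

CYK table (by increasing span):
  T[0,0] 'a' = {A,B,C,S,T1}  orig:{A,B,C,S}
  T[1,1] 'b' = {C,T0}  orig:{C}
  T[2,2] 'a' = {A,B,C,S,T1}  orig:{A,B,C,S}
  T[3,3] 'b' = {C,T0}  orig:{C}
  T[0,1] 'ab' = {S,X3,X5,X7}  orig:{S}
  T[1,2] 'ba' = {S,X2,X4,X6}  orig:{S}
  T[2,3] 'ab' = {S,X3,X5,X7}  orig:{S}
  T[0,2] 'aba' = {A,B,C}
  T[1,3] 'bab' = {A,B,C}
  T[0,3] 'abab' = {S,X3,X5,X7}  orig:{S}

S ∈ T[0,3] ⇒ YES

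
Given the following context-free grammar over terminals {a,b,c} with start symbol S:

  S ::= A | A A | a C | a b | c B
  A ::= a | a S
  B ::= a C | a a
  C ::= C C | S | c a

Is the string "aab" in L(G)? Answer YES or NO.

Convert to CNF:
  S -> A A | T0 C | T0 S | T0 T1 | T2 B | a
  A -> T0 S | a
  B -> T0 C | T0 T0
  C -> A A | C C | T0 C | T0 S | T0 T1 | T2 B | T2 T0 | a
  T0 -> a
  T1 -> b
  T2 -> c

CYK table (by increasing span):
  [0..0]={A,C,S,T0}  "a"  orig:{A,C,S}
  [1..1]={A,C,S,T0}  "a"  orig:{A,C,S}
  [2..2]={T1}  "b"  orig:{}
  [0..1]={A,B,C,S}  "aa"
  [1..2]={C,S}  "ab"
  [0..2]={A,B,C,S}  "aab"

S ∈ T[0,2] ⇒ YES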